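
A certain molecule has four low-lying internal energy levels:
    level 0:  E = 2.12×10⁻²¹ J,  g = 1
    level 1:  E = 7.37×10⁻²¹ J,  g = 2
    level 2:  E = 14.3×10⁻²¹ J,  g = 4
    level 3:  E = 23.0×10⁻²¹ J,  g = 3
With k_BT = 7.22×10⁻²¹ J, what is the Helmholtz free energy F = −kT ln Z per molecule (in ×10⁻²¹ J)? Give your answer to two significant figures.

Eᵢ/kT = 0.2936, 1.021, 1.981, 3.186.
Z = Σ gᵢe^(−Eᵢ/kT) = 1·e^(−0.2936) + 2·e^(−1.021) + 4·e^(−1.981) + 3·e^(−3.186) = 0.7456 + 0.7205 + 0.5517 + 0.1240 = 2.142.
F = −kT ln Z = −7.22 × ln(2.142) = −7.22 × 0.7617 = -5.5 ×10⁻²¹ J.

-5.5 ×10⁻²¹ J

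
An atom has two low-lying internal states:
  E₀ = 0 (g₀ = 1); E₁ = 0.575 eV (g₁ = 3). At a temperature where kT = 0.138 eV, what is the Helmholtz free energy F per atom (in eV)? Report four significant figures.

Eᵢ/kT = 0, 4.16667.
Z = Σ gᵢe^(−Eᵢ/kT) = 1·e^(−0) + 3·e^(−4.16667) = 1.00000 + 0.0465114 = 1.04651.
F = −kT ln Z = −0.138 × ln(1.04651) = −0.138 × 0.0454608 = -0.006274 eV.

-0.006274 eV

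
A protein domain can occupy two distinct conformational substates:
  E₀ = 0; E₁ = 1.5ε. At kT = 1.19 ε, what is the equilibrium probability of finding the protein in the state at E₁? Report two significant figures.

0.22

Eᵢ/kT = 0, 1.261.
Z = Σ e^(−Eᵢ/kT) = e^(−0) + e^(−1.261) = 1.000 + 0.2834 = 1.283.
P₁ = e^(−E₁/kT) / Z = 0.2834/1.283 = 0.22.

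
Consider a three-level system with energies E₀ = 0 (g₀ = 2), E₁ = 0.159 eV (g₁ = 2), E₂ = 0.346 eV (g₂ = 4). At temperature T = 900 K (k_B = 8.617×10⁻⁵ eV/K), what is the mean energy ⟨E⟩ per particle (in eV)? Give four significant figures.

k_BT = 8.617×10⁻⁵ × 900 K = 0.0775530 eV.
Eᵢ/kT = 0, 2.05021, 4.46147.
Z = Σ gᵢe^(−Eᵢ/kT) = 2·e^(−0) + 2·e^(−2.05021) + 4·e^(−4.46147) = 2.00000 + 0.257416 + 0.0461815 = 2.30360.
⟨E⟩ = Σ Eᵢ gᵢe^(−Eᵢ/kT) / Z = (0·2.00000 + 0.159·0.257416 + 0.346·0.0461815) / 2.30360 = 0.02470 eV.

0.02470 eV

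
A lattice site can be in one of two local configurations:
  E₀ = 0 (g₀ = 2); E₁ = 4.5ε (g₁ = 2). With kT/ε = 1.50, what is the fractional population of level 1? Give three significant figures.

Eᵢ/kT = 0, 3.0000.
Z = Σ gᵢe^(−Eᵢ/kT) = 2·e^(−0) + 2·e^(−3.0000) = 2.0000 + 0.099574 = 2.0996.
P₁ = g₁ e^(−E₁/kT) / Z = 0.099574/2.0996 = 0.0474.

0.0474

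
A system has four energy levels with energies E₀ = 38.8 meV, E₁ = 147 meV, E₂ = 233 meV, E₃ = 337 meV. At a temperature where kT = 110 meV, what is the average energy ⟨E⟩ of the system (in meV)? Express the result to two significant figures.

Eᵢ/kT = 0.3527, 1.336, 2.118, 3.064.
Z = Σ e^(−Eᵢ/kT) = e^(−0.3527) + e^(−1.336) + e^(−2.118) + e^(−3.064) = 0.7028 + 0.2629 + 0.1203 + 0.04670 = 1.133.
⟨E⟩ = Σ Eᵢ e^(−Eᵢ/kT) / Z = (38.8·0.7028 + 147·0.2629 + 233·0.1203 + 337·0.04670) / 1.133 = 97 meV.

97 meV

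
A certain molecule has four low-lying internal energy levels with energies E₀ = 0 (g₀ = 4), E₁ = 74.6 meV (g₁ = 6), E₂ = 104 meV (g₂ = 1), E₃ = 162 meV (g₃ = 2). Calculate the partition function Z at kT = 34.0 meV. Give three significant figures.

Z = 4.73

Eᵢ/kT = 0, 2.1941, 3.0588, 4.7647.
Z = Σ gᵢe^(−Eᵢ/kT) = 4·e^(−0) + 6·e^(−2.1941) + 1·e^(−3.0588) + 2·e^(−4.7647) = 4.0000 + 0.66875 + 0.046944 + 0.017051 = 4.7327.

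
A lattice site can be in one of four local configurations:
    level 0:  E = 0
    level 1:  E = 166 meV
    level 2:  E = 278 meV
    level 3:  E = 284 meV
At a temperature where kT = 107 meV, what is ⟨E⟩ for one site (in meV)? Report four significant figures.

55.91 meV

Eᵢ/kT = 0, 1.55140, 2.59813, 2.65421.
Z = Σ e^(−Eᵢ/kT) = e^(−0) + e^(−1.55140) + e^(−2.59813) + e^(−2.65421) = 1.00000 + 0.211951 + 0.0744126 + 0.0703544 = 1.35672.
⟨E⟩ = Σ Eᵢ e^(−Eᵢ/kT) / Z = (0·1.00000 + 166·0.211951 + 278·0.0744126 + 284·0.0703544) / 1.35672 = 55.91 meV.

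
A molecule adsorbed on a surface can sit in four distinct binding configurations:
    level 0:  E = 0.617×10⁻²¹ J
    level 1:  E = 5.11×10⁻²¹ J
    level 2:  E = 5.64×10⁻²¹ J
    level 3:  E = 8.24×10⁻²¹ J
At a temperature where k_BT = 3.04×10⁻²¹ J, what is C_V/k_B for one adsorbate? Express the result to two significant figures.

Eᵢ/kT = 0.2030, 1.681, 1.855, 2.711.
Z = Σ e^(−Eᵢ/kT) = e^(−0.2030) + e^(−1.681) + e^(−1.855) + e^(−2.711) = 0.8163 + 0.1862 + 0.1565 + 0.06647 = 1.225.
⟨E⟩ = 2.356, ⟨E²⟩ = 11.97.
C_V/k_B = (⟨E²⟩ − ⟨E⟩²)/(kT)² = (11.97 − 5.551)/9.242 = 0.69.

0.69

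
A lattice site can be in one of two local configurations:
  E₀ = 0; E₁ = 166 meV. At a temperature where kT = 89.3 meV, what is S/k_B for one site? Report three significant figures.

0.395

Eᵢ/kT = 0, 1.8589.
Z = Σ e^(−Eᵢ/kT) = e^(−0) + e^(−1.8589) = 1.0000 + 0.15584 = 1.1558.
⟨E⟩ = Σ EᵢPᵢ = 22.382 meV.
S/k_B = ln Z + ⟨E⟩/kT = ln(1.1558) + 22.382/89.3 = 0.14479 + 0.25064 = 0.395.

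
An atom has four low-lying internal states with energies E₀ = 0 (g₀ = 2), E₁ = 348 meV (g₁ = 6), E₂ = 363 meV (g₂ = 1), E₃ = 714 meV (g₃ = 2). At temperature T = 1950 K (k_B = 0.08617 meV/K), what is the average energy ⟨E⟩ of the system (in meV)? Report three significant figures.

k_BT = 0.08617 × 1950 K = 168.03 meV.
Eᵢ/kT = 0, 2.0711, 2.1603, 4.2492.
Z = Σ gᵢe^(−Eᵢ/kT) = 2·e^(−0) + 6·e^(−2.0711) + 1·e^(−2.1603) + 2·e^(−4.2492) = 2.0000 + 0.75628 + 0.11529 + 0.028551 = 2.9001.
⟨E⟩ = Σ Eᵢ gᵢe^(−Eᵢ/kT) / Z = (0·2.0000 + 348·0.75628 + 363·0.11529 + 714·0.028551) / 2.9001 = 112 meV.

112 meV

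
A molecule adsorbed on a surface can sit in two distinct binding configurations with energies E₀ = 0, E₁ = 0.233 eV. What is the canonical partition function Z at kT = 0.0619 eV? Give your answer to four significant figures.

Eᵢ/kT = 0, 3.76414.
Z = Σ e^(−Eᵢ/kT) = e^(−0) + e^(−3.76414) = 1.00000 + 0.0231875 = 1.02319.

Z = 1.023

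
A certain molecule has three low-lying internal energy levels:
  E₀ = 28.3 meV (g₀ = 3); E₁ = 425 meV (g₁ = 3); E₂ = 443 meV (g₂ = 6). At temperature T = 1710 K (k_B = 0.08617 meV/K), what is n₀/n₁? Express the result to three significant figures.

14.8

k_BT = 0.08617 × 1710 K = 147.35 meV.
n₀/n₁ = (g₀/g₁) exp[−(E₀−E₁)/kT] = (3/3) × exp(−(-396.7 meV)/(147.35 meV)) = (3/3) × exp(2.6922) = 14.8.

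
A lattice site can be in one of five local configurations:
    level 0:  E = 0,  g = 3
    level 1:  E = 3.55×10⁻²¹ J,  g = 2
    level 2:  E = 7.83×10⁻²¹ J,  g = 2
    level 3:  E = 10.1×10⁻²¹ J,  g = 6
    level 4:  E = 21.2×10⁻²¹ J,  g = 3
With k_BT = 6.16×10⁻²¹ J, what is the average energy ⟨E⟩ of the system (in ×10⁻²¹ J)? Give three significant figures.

Eᵢ/kT = 0, 0.57630, 1.2711, 1.6396, 3.4416.
Z = Σ gᵢe^(−Eᵢ/kT) = 3·e^(−0) + 2·e^(−0.57630) + 2·e^(−1.2711) + 6·e^(−1.6396) + 3·e^(−3.4416) = 3.0000 + 1.1239 + 0.56105 + 1.1643 + 0.096040 = 5.9453.
⟨E⟩ = Σ Eᵢ gᵢe^(−Eᵢ/kT) / Z = (0·3.0000 + 3.55·1.1239 + 7.83·0.56105 + 10.1·1.1643 + 21.2·0.096040) / 5.9453 = 3.73 ×10⁻²¹ J.

3.73 ×10⁻²¹ J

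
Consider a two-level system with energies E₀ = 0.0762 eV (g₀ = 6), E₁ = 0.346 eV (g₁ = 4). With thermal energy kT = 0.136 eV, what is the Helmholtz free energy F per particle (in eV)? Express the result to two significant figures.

-0.18 eV

Eᵢ/kT = 0.5603, 2.544.
Z = Σ gᵢe^(−Eᵢ/kT) = 6·e^(−0.5603) + 4·e^(−2.544) = 3.426 + 0.3142 = 3.740.
F = −kT ln Z = −0.136 × ln(3.740) = −0.136 × 1.319 = -0.18 eV.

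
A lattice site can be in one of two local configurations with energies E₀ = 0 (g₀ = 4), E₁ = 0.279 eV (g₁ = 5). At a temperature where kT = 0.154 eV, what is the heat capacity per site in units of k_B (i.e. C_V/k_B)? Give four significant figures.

Eᵢ/kT = 0, 1.81169.
Z = Σ gᵢe^(−Eᵢ/kT) = 4·e^(−0) + 5·e^(−1.81169) = 4.00000 + 0.816889 = 4.81689.
⟨E⟩ = 0.0473152 eV, ⟨E²⟩ = 0.0132009 eV².
C_V/k_B = (⟨E²⟩ − ⟨E⟩²)/(kT)² = (0.0132009 − 0.00223873)/0.0237160 = 0.4622.

0.4622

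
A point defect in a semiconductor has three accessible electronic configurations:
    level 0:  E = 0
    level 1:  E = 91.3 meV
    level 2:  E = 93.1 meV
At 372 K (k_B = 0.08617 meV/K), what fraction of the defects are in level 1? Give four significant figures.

0.05208

k_BT = 0.08617 × 372 K = 32.0552 meV.
Eᵢ/kT = 0, 2.84821, 2.90436.
Z = Σ e^(−Eᵢ/kT) = e^(−0) + e^(−2.84821) + e^(−2.90436) = 1.00000 + 0.0579480 + 0.0547838 = 1.11273.
P₁ = e^(−E₁/kT) / Z = 0.0579480/1.11273 = 0.05208.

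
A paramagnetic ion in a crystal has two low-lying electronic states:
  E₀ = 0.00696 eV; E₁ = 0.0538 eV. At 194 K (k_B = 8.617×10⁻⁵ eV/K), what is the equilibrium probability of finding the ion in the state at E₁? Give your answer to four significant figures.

0.05722

k_BT = 8.617×10⁻⁵ × 194 K = 0.0167170 eV.
Eᵢ/kT = 0.416343, 3.21828.
Z = Σ e^(−Eᵢ/kT) = e^(−0.416343) + e^(−3.21828) = 0.659454 + 0.0400238 = 0.699478.
P₁ = e^(−E₁/kT) / Z = 0.0400238/0.699478 = 0.05722.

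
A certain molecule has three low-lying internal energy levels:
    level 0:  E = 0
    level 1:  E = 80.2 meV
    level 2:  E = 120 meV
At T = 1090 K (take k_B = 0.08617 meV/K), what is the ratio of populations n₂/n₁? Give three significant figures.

k_BT = 0.08617 × 1090 K = 93.925 meV.
n₂/n₁ = exp[−(E₂−E₁)/kT] = exp(−(39.8 meV)/(93.925 meV)) = exp(-0.42374) = 0.655.

0.655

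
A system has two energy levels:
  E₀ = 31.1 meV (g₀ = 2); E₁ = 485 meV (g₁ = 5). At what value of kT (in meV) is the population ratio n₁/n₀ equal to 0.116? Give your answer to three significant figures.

148 meV

n₁/n₀ = (g₁/g₀) exp[−(E₁−E₀)/kT] = 0.116.
⇒ (E₁−E₀)/kT = ln((5/2)/0.116) = ln(21.552) = 3.0705.
kT = 453.9 meV / 3.0705 = 148 meV.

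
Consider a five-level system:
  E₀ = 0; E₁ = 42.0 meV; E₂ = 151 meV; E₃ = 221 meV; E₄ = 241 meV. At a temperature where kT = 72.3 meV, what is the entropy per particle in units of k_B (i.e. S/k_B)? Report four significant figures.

1.048

Eᵢ/kT = 0, 0.580913, 2.08852, 3.05671, 3.33333.
Z = Σ e^(−Eᵢ/kT) = e^(−0) + e^(−0.580913) + e^(−2.08852) + e^(−3.05671) + e^(−3.33333) = 1.00000 + 0.559387 + 0.123870 + 0.0470422 + 0.0356741 = 1.76597.
⟨E⟩ = Σ EᵢPᵢ = 34.6509 meV.
S/k_B = ln Z + ⟨E⟩/kT = ln(1.76597) + 34.6509/72.3 = 0.568700 + 0.479266 = 1.048.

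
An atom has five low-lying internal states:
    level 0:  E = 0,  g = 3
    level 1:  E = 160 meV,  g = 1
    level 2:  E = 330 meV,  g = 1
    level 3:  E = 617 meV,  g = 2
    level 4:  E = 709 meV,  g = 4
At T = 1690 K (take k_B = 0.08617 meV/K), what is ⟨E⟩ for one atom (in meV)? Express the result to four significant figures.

36.37 meV

k_BT = 0.08617 × 1690 K = 145.627 meV.
Eᵢ/kT = 0, 1.09870, 2.26606, 4.23685, 4.86860.
Z = Σ gᵢe^(−Eᵢ/kT) = 3·e^(−0) + 1·e^(−1.09870) + 1·e^(−2.26606) + 2·e^(−4.23685) + 4·e^(−4.86860) = 3.00000 + 0.333304 + 0.103720 + 0.0289061 + 0.0307365 = 3.49667.
⟨E⟩ = Σ Eᵢ gᵢe^(−Eᵢ/kT) / Z = (0·3.00000 + 160·0.333304 + 330·0.103720 + 617·0.0289061 + 709·0.0307365) / 3.49667 = 36.37 meV.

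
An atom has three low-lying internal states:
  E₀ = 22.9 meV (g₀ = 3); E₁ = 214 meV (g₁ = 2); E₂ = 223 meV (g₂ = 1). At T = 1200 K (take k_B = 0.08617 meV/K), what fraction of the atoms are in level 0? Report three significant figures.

0.867

k_BT = 0.08617 × 1200 K = 103.40 meV.
Eᵢ/kT = 0.22147, 2.0696, 2.1567.
Z = Σ gᵢe^(−Eᵢ/kT) = 3·e^(−0.22147) + 2·e^(−2.0696) + 1·e^(−2.1567) = 2.4040 + 0.25247 + 0.11571 = 2.7722.
P₀ = g₀ e^(−E₀/kT) / Z = 2.4040/2.7722 = 0.867.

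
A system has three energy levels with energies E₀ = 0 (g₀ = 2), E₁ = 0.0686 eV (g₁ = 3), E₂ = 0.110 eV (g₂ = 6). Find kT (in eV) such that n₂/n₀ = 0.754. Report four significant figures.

0.07965 eV

n₂/n₀ = (g₂/g₀) exp[−(E₂−E₀)/kT] = 0.754.
⇒ (E₂−E₀)/kT = ln((6/2)/0.754) = ln(3.97878) = 1.38098.
kT = 0.110 eV / 1.38098 = 0.07965 eV.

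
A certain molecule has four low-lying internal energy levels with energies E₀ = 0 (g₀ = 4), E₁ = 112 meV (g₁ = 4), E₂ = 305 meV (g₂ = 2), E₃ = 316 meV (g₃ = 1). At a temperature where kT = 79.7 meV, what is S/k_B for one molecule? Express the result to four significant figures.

Eᵢ/kT = 0, 1.40527, 3.82685, 3.96487.
Z = Σ gᵢe^(−Eᵢ/kT) = 4·e^(−0) + 4·e^(−1.40527) + 2·e^(−3.82685) + 1·e^(−3.96487) = 4.00000 + 0.981203 + 0.0435562 + 0.0189705 = 5.04373.
⟨E⟩ = Σ EᵢPᵢ = 25.6108 meV.
S/k_B = ln Z + ⟨E⟩/kT = ln(5.04373) + 25.6108/79.7 = 1.61815 + 0.321340 = 1.939.

1.939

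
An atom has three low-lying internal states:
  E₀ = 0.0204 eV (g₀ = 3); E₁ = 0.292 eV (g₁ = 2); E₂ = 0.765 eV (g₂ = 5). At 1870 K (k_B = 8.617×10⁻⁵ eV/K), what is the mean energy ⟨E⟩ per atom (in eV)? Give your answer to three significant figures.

0.0606 eV

k_BT = 8.617×10⁻⁵ × 1870 K = 0.16114 eV.
Eᵢ/kT = 0.12660, 1.8121, 4.7474.
Z = Σ gᵢe^(−Eᵢ/kT) = 3·e^(−0.12660) + 2·e^(−1.8121) + 5·e^(−4.7474) = 2.6433 + 0.32662 + 0.043371 = 3.0133.
⟨E⟩ = Σ Eᵢ gᵢe^(−Eᵢ/kT) / Z = (0.0204·2.6433 + 0.292·0.32662 + 0.765·0.043371) / 3.0133 = 0.0606 eV.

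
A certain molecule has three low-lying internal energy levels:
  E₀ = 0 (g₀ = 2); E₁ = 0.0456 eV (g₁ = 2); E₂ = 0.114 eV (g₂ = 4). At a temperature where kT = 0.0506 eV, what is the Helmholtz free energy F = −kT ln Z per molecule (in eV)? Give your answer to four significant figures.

-0.05937 eV

Eᵢ/kT = 0, 0.901186, 2.25296.
Z = Σ gᵢe^(−Eᵢ/kT) = 2·e^(−0) + 2·e^(−0.901186) + 4·e^(−2.25296) = 2.00000 + 0.812176 + 0.420351 = 3.23253.
F = −kT ln Z = −0.0506 × ln(3.23253) = −0.0506 × 1.17327 = -0.05937 eV.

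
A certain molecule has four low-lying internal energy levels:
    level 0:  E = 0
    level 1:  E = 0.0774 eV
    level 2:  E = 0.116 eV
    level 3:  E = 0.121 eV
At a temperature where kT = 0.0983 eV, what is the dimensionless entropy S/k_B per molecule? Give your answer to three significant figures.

1.25

Eᵢ/kT = 0, 0.78739, 1.1801, 1.2309.
Z = Σ e^(−Eᵢ/kT) = e^(−0) + e^(−0.78739) + e^(−1.1801) + e^(−1.2309) = 1.0000 + 0.45503 + 0.30725 + 0.29203 = 2.0543.
⟨E⟩ = Σ EᵢPᵢ = 0.051694 eV.
S/k_B = ln Z + ⟨E⟩/kT = ln(2.0543) + 0.051694/0.0983 = 0.71994 + 0.52588 = 1.25.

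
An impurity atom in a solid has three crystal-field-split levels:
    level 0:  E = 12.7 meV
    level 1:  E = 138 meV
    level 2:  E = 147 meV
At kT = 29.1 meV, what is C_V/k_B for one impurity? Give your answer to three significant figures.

Eᵢ/kT = 0.43643, 4.7423, 5.0515.
Z = Σ e^(−Eᵢ/kT) = e^(−0.43643) + e^(−4.7423) + e^(−5.0515) = 0.64634 + 0.0087186 + 0.0063997 = 0.66146.
⟨E⟩ = 15.651 meV, ⟨E²⟩ = 617.69 meV².
C_V/k_B = (⟨E²⟩ − ⟨E⟩²)/(kT)² = (617.69 − 244.95)/846.81 = 0.440.

0.440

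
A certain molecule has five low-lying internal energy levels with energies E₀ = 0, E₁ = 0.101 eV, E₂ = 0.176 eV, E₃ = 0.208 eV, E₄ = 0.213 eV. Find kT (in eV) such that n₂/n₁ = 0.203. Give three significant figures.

n₂/n₁ = exp[−(E₂−E₁)/kT] = 0.203.
⇒ (E₂−E₁)/kT = ln(1/0.203) = ln(4.9261) = 1.5945.
kT = 0.075 eV / 1.5945 = 0.0470 eV.

0.0470 eV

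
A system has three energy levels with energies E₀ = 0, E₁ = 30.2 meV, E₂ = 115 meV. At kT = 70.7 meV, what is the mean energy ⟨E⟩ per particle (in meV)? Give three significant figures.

22.9 meV

Eᵢ/kT = 0, 0.42716, 1.6266.
Z = Σ e^(−Eᵢ/kT) = e^(−0) + e^(−0.42716) + e^(−1.6266) = 1.0000 + 0.65236 + 0.19660 = 1.8490.
⟨E⟩ = Σ Eᵢ e^(−Eᵢ/kT) / Z = (0·1.0000 + 30.2·0.65236 + 115·0.19660) / 1.8490 = 22.9 meV.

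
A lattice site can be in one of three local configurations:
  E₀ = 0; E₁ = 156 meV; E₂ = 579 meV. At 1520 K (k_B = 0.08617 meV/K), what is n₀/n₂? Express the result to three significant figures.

83.1

k_BT = 0.08617 × 1520 K = 130.98 meV.
n₀/n₂ = exp[−(E₀−E₂)/kT] = exp(−(-579 meV)/(130.98 meV)) = exp(4.4205) = 83.1.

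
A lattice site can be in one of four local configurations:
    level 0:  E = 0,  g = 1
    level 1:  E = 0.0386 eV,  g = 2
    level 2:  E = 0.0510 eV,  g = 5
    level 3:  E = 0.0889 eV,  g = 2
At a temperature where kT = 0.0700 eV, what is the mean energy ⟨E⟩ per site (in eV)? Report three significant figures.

0.0424 eV

Eᵢ/kT = 0, 0.55143, 0.72857, 1.2700.
Z = Σ gᵢe^(−Eᵢ/kT) = 1·e^(−0) + 2·e^(−0.55143) + 5·e^(−0.72857) + 2·e^(−1.2700) = 1.0000 + 1.1523 + 2.4130 + 0.56166 = 5.1270.
⟨E⟩ = Σ Eᵢ gᵢe^(−Eᵢ/kT) / Z = (0·1.0000 + 0.0386·1.1523 + 0.0510·2.4130 + 0.0889·0.56166) / 5.1270 = 0.0424 eV.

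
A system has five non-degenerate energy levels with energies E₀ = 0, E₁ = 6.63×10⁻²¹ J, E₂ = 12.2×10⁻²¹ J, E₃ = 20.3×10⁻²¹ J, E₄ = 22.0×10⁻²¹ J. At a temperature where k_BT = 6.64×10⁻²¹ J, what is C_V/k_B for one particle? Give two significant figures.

0.75

Eᵢ/kT = 0, 0.9985, 1.837, 3.057, 3.313.
Z = Σ e^(−Eᵢ/kT) = e^(−0) + e^(−0.9985) + e^(−1.837) + e^(−3.057) + e^(−3.313) = 1.000 + 0.3684 + 0.1593 + 0.04703 + 0.03641 = 1.611.
⟨E⟩ = 3.812, ⟨E²⟩ = 47.74.
C_V/k_B = (⟨E²⟩ − ⟨E⟩²)/(kT)² = (47.74 − 14.53)/44.09 = 0.75.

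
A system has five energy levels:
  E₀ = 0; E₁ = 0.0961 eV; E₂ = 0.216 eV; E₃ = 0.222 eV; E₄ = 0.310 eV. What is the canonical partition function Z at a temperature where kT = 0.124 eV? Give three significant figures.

Eᵢ/kT = 0, 0.77500, 1.7419, 1.7903, 2.5000.
Z = Σ e^(−Eᵢ/kT) = e^(−0) + e^(−0.77500) + e^(−1.7419) + e^(−1.7903) + e^(−2.5000) = 1.0000 + 0.46070 + 0.17519 + 0.16691 + 0.082085 = 1.8849.

Z = 1.88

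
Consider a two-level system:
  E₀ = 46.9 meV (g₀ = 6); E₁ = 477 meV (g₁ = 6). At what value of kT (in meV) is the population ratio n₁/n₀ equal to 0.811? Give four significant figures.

2053 meV

n₁/n₀ = (g₁/g₀) exp[−(E₁−E₀)/kT] = 0.811.
⇒ (E₁−E₀)/kT = ln((6/6)/0.811) = ln(1.23305) = 0.209491.
kT = 430.1 meV / 0.209491 = 2053 meV.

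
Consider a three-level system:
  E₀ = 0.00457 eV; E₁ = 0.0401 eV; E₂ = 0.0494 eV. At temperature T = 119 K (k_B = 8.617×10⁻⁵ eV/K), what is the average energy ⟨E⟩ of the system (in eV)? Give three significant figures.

0.00618 eV

k_BT = 8.617×10⁻⁵ × 119 K = 0.010254 eV.
Eᵢ/kT = 0.44568, 3.9107, 4.8176.
Z = Σ e^(−Eᵢ/kT) = e^(−0.44568) + e^(−3.9107) + e^(−4.8176) = 0.64039 + 0.020026 + 0.0080862 = 0.66850.
⟨E⟩ = Σ Eᵢ e^(−Eᵢ/kT) / Z = (0.00457·0.64039 + 0.0401·0.020026 + 0.0494·0.0080862) / 0.66850 = 0.00618 eV.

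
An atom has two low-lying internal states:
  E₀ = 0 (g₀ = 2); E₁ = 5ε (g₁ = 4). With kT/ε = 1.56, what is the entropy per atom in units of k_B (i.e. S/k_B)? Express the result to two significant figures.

1.0

Eᵢ/kT = 0, 3.205.
Z = Σ gᵢe^(−Eᵢ/kT) = 2·e^(−0) + 4·e^(−3.205) = 2.000 + 0.1622 = 2.162.
⟨E⟩ = Σ EᵢPᵢ = 0.3751 ε.
S/k_B = ln Z + ⟨E⟩/kT = ln(2.162) + 0.3751/1.56 = 0.7710 + 0.2404 = 1.0.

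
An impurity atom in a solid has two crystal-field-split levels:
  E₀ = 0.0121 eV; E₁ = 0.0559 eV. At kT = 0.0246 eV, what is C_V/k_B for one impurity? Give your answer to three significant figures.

Eᵢ/kT = 0.49187, 2.2724.
Z = Σ e^(−Eᵢ/kT) = e^(−0.49187) + e^(−2.2724) = 0.61148 + 0.10306 = 0.71454.
⟨E⟩ = 0.018417 eV, ⟨E²⟩ = 0.00057599 eV².
C_V/k_B = (⟨E²⟩ − ⟨E⟩²)/(kT)² = (0.00057599 − 0.00033919)/0.00060516 = 0.391.

0.391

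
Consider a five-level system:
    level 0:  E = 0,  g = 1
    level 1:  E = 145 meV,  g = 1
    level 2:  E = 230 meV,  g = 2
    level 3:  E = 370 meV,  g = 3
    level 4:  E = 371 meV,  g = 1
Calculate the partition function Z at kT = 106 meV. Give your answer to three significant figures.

Z = 1.60

Eᵢ/kT = 0, 1.3679, 2.1698, 3.4906, 3.5000.
Z = Σ gᵢe^(−Eᵢ/kT) = 1·e^(−0) + 1·e^(−1.3679) + 2·e^(−2.1698) + 3·e^(−3.4906) + 1·e^(−3.5000) = 1.0000 + 0.25464 + 0.22840 + 0.091448 + 0.030197 = 1.6047.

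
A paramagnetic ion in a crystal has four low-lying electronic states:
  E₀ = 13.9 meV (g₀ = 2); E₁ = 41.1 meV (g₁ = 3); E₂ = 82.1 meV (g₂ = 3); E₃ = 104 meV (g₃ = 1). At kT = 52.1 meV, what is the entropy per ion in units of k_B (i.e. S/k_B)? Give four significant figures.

2.044

Eᵢ/kT = 0.266795, 0.788868, 1.57582, 1.99616.
Z = Σ gᵢe^(−Eᵢ/kT) = 2·e^(−0.266795) + 3·e^(−0.788868) + 3·e^(−1.57582) + 1·e^(−1.99616) = 1.53166 + 1.36308 + 0.620514 + 0.135856 = 3.65111.
⟨E⟩ = Σ EᵢPᵢ = 38.9980 meV.
S/k_B = ln Z + ⟨E⟩/kT = ln(3.65111) + 38.9980/52.1 = 1.29503 + 0.748522 = 2.044.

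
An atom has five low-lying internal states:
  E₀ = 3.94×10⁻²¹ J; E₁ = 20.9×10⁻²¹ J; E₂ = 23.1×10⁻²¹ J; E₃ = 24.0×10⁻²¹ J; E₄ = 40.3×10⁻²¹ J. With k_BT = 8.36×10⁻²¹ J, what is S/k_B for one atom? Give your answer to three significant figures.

Eᵢ/kT = 0.47129, 2.5000, 2.7632, 2.8708, 4.8206.
Z = Σ e^(−Eᵢ/kT) = e^(−0.47129) + e^(−2.5000) + e^(−2.7632) + e^(−2.8708) + e^(−4.8206) = 0.62420 + 0.082085 + 0.063090 + 0.056654 + 0.0080619 = 0.83409.
⟨E⟩ = Σ EᵢPᵢ = 8.7723 ×10⁻²¹ J.
S/k_B = ln Z + ⟨E⟩/kT = ln(0.83409) + 8.7723/8.36 = -0.18141 + 1.0493 = 0.868.

0.868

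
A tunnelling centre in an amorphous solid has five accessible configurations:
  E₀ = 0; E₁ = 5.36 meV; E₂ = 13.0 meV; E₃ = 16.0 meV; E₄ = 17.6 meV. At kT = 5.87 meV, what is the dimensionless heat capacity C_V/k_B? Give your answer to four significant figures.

Eᵢ/kT = 0, 0.913118, 2.21465, 2.72572, 2.99830.
Z = Σ e^(−Eᵢ/kT) = e^(−0) + e^(−0.913118) + e^(−2.21465) + e^(−2.72572) + e^(−2.99830) = 1.00000 + 0.401271 + 0.109192 + 0.0654990 + 0.0498718 = 1.62583.
⟨E⟩ = 3.38045 meV, ⟨E²⟩ = 38.2561 meV².
C_V/k_B = (⟨E²⟩ − ⟨E⟩²)/(kT)² = (38.2561 − 11.4274)/34.4569 = 0.7786.

0.7786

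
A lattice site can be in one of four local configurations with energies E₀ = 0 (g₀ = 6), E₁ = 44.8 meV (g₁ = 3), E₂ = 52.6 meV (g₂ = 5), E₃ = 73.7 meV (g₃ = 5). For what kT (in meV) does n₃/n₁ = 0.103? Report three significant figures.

n₃/n₁ = (g₃/g₁) exp[−(E₃−E₁)/kT] = 0.103.
⇒ (E₃−E₁)/kT = ln((5/3)/0.103) = ln(16.181) = 2.7838.
kT = 28.9 meV / 2.7838 = 10.4 meV.

10.4 meV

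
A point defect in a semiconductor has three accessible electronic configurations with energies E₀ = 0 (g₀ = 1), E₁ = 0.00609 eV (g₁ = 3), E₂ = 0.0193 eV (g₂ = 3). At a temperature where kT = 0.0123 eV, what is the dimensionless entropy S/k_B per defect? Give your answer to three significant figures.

1.79

Eᵢ/kT = 0, 0.49512, 1.5691.
Z = Σ gᵢe^(−Eᵢ/kT) = 1·e^(−0) + 3·e^(−0.49512) + 3·e^(−1.5691) = 1.0000 + 1.8285 + 0.62470 = 3.4532.
⟨E⟩ = Σ EᵢPᵢ = 0.0067162 eV.
S/k_B = ln Z + ⟨E⟩/kT = ln(3.4532) + 0.0067162/0.0123 = 1.2393 + 0.54603 = 1.79.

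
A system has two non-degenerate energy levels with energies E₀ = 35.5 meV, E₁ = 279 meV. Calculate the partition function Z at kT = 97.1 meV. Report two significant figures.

Z = 0.75

Eᵢ/kT = 0.3656, 2.873.
Z = Σ e^(−Eᵢ/kT) = e^(−0.3656) + e^(−2.873) = 0.6938 + 0.05653 = 0.7503.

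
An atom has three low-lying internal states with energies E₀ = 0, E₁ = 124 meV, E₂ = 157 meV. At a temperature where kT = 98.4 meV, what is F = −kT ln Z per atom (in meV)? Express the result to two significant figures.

Eᵢ/kT = 0, 1.260, 1.596.
Z = Σ e^(−Eᵢ/kT) = e^(−0) + e^(−1.260) + e^(−1.596) = 1.000 + 0.2837 + 0.2027 = 1.486.
F = −kT ln Z = −98.4 × ln(1.486) = −98.4 × 0.3961 = -39 meV.

-39 meV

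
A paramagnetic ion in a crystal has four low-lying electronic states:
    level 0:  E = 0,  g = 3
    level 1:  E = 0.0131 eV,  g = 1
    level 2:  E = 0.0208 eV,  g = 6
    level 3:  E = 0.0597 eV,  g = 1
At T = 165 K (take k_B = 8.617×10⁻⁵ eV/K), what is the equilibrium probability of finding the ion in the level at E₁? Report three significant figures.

0.0829

k_BT = 8.617×10⁻⁵ × 165 K = 0.014218 eV.
Eᵢ/kT = 0, 0.92137, 1.4629, 4.1989.
Z = Σ gᵢe^(−Eᵢ/kT) = 3·e^(−0) + 1·e^(−0.92137) + 6·e^(−1.4629) + 1·e^(−4.1989) = 3.0000 + 0.39797 + 1.3894 + 0.015012 = 4.8024.
P₁ = g₁ e^(−E₁/kT) / Z = 0.39797/4.8024 = 0.0829.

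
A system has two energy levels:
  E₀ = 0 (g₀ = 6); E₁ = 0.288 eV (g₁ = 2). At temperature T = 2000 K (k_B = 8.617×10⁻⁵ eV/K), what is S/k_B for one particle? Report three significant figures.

1.95

k_BT = 8.617×10⁻⁵ × 2000 K = 0.17234 eV.
Eᵢ/kT = 0, 1.6711.
Z = Σ gᵢe^(−Eᵢ/kT) = 6·e^(−0) + 2·e^(−1.6711) = 6.0000 + 0.37608 = 6.3761.
⟨E⟩ = Σ EᵢPᵢ = 0.016987 eV.
S/k_B = ln Z + ⟨E⟩/kT = ln(6.3761) + 0.016987/0.17234 = 1.8526 + 0.098567 = 1.95.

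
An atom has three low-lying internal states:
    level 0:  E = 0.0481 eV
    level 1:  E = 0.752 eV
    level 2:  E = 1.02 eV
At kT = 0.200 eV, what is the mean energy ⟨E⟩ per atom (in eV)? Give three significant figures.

0.0755 eV

Eᵢ/kT = 0.24050, 3.7600, 5.1000.
Z = Σ e^(−Eᵢ/kT) = e^(−0.24050) + e^(−3.7600) + e^(−5.1000) = 0.78623 + 0.023284 + 0.0060967 = 0.81561.
⟨E⟩ = Σ Eᵢ e^(−Eᵢ/kT) / Z = (0.0481·0.78623 + 0.752·0.023284 + 1.02·0.0060967) / 0.81561 = 0.0755 eV.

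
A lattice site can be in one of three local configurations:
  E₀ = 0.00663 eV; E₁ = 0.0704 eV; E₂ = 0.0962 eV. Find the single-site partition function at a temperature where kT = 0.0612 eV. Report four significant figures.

Z = 1.422

Eᵢ/kT = 0.108333, 1.15033, 1.57190.
Z = Σ e^(−Eᵢ/kT) = e^(−0.108333) + e^(−1.15033) + e^(−1.57190) = 0.897329 + 0.316532 + 0.207650 = 1.42151.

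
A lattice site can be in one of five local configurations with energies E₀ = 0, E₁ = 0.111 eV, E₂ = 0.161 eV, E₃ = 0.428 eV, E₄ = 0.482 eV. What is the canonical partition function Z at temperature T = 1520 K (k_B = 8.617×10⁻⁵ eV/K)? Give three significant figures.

Z = 1.78

k_BT = 8.617×10⁻⁵ × 1520 K = 0.13098 eV.
Eᵢ/kT = 0, 0.84746, 1.2292, 3.2677, 3.6800.
Z = Σ e^(−Eᵢ/kT) = e^(−0) + e^(−0.84746) + e^(−1.2292) + e^(−3.2677) + e^(−3.6800) = 1.0000 + 0.42850 + 0.29253 + 0.038094 + 0.025223 = 1.7843.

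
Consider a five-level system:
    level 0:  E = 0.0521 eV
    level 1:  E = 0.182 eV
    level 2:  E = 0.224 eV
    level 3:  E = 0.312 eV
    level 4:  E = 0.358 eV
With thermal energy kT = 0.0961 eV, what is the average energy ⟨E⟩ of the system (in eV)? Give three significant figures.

Eᵢ/kT = 0.54214, 1.8939, 2.3309, 3.2466, 3.7253.
Z = Σ e^(−Eᵢ/kT) = e^(−0.54214) + e^(−1.8939) + e^(−2.3309) + e^(−3.2466) + e^(−3.7253) = 0.58150 + 0.15048 + 0.097208 + 0.038906 + 0.024106 = 0.89220.
⟨E⟩ = Σ Eᵢ e^(−Eᵢ/kT) / Z = (0.0521·0.58150 + 0.182·0.15048 + 0.224·0.097208 + 0.312·0.038906 + 0.358·0.024106) / 0.89220 = 0.112 eV.

0.112 eV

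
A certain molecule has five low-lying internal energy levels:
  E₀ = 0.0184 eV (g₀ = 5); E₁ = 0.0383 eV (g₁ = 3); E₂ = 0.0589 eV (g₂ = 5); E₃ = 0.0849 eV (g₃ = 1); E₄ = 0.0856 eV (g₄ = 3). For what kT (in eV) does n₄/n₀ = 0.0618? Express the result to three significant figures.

n₄/n₀ = (g₄/g₀) exp[−(E₄−E₀)/kT] = 0.0618.
⇒ (E₄−E₀)/kT = ln((3/5)/0.0618) = ln(9.7087) = 2.2730.
kT = 0.0672 eV / 2.2730 = 0.0296 eV.

0.0296 eV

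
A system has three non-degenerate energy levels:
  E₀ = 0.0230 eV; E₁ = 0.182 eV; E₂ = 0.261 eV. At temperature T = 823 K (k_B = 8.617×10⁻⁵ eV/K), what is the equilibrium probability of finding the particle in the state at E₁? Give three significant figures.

0.0931

k_BT = 8.617×10⁻⁵ × 823 K = 0.070918 eV.
Eᵢ/kT = 0.32432, 2.5663, 3.6803.
Z = Σ e^(−Eᵢ/kT) = e^(−0.32432) + e^(−2.5663) + e^(−3.6803) = 0.72302 + 0.076819 + 0.025215 = 0.82505.
P₁ = e^(−E₁/kT) / Z = 0.076819/0.82505 = 0.0931.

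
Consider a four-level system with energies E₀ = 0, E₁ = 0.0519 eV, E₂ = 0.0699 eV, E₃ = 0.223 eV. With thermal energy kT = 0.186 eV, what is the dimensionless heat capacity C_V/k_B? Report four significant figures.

Eᵢ/kT = 0, 0.279032, 0.375806, 1.19892.
Z = Σ e^(−Eᵢ/kT) = e^(−0) + e^(−0.279032) + e^(−0.375806) + e^(−1.19892) = 1.00000 + 0.756516 + 0.686736 + 0.301520 = 2.74477.
⟨E⟩ = 0.0562907 eV, ⟨E²⟩ = 0.00742774 eV².
C_V/k_B = (⟨E²⟩ − ⟨E⟩²)/(kT)² = (0.00742774 − 0.00316864)/0.0345960 = 0.1231.

0.1231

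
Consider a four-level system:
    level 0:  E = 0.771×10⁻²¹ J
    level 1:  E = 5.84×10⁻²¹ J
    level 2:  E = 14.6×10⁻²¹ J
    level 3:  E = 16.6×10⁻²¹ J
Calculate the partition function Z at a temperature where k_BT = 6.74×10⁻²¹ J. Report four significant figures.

Eᵢ/kT = 0.114392, 0.866469, 2.16617, 2.46291.
Z = Σ e^(−Eᵢ/kT) = e^(−0.114392) + e^(−0.866469) + e^(−2.16617) + e^(−2.46291) = 0.891908 + 0.420433 + 0.114616 + 0.0851867 = 1.51214.

Z = 1.512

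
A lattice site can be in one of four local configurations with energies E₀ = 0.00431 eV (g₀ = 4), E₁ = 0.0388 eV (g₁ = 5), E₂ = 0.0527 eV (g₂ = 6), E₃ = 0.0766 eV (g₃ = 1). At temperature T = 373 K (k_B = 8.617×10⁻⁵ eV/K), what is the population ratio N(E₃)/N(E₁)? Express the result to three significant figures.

k_BT = 8.617×10⁻⁵ × 373 K = 0.032141 eV.
n₃/n₁ = (g₃/g₁) exp[−(E₃−E₁)/kT] = (1/5) × exp(−(0.0378 eV)/(0.032141 eV)) = (1/5) × exp(-1.1761) = 0.0617.

0.0617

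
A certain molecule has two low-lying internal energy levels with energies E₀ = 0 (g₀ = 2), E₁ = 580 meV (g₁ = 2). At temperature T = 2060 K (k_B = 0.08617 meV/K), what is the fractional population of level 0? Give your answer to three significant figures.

0.963

k_BT = 0.08617 × 2060 K = 177.51 meV.
Eᵢ/kT = 0, 3.2674.
Z = Σ gᵢe^(−Eᵢ/kT) = 2·e^(−0) + 2·e^(−3.2674) = 2.0000 + 0.076211 = 2.0762.
P₀ = g₀ e^(−E₀/kT) / Z = 2.0000/2.0762 = 0.963.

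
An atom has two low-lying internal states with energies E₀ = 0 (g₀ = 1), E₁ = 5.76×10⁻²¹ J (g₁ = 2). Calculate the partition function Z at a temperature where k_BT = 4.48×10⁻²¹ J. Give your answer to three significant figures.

Eᵢ/kT = 0, 1.2857.
Z = Σ gᵢe^(−Eᵢ/kT) = 1·e^(−0) + 2·e^(−1.2857) = 1.0000 + 0.55291 = 1.5529.

Z = 1.55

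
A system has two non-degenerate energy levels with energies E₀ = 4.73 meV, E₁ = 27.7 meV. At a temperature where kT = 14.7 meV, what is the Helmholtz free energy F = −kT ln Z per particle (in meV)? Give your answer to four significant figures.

1.933 meV

Eᵢ/kT = 0.321769, 1.88435.
Z = Σ e^(−Eᵢ/kT) = e^(−0.321769) + e^(−1.88435) = 0.724866 + 0.151928 = 0.876794.
F = −kT ln Z = −14.7 × ln(0.876794) = −14.7 × -0.131483 = 1.933 meV.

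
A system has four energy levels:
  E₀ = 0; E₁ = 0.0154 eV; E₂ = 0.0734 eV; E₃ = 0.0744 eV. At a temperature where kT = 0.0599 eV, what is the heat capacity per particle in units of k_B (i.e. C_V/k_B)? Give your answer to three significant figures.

Eᵢ/kT = 0, 0.25710, 1.2254, 1.2421.
Z = Σ e^(−Eᵢ/kT) = e^(−0) + e^(−0.25710) + e^(−1.2254) + e^(−1.2421) = 1.0000 + 0.77329 + 0.29364 + 0.28878 = 2.3557.
⟨E⟩ = 0.023325 eV, ⟨E²⟩ = 0.0014280 eV².
C_V/k_B = (⟨E²⟩ − ⟨E⟩²)/(kT)² = (0.0014280 − 0.00054406)/0.0035880 = 0.246.

0.246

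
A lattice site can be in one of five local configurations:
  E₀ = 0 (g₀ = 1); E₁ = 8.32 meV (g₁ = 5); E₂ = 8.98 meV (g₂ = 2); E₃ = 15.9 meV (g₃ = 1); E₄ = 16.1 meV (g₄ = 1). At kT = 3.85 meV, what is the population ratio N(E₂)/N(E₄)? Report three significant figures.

n₂/n₄ = (g₂/g₄) exp[−(E₂−E₄)/kT] = (2/1) × exp(−(-7.12 meV)/(3.85 meV)) = (2/1) × exp(1.8494) = 12.7.

12.7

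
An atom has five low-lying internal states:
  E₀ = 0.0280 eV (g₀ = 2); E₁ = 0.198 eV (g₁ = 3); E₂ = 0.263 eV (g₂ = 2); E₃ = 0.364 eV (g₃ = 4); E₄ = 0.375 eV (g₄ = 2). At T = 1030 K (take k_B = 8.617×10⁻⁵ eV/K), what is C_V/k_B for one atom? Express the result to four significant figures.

k_BT = 8.617×10⁻⁵ × 1030 K = 0.0887551 eV.
Eᵢ/kT = 0.315475, 2.23086, 2.96321, 4.10117, 4.22511.
Z = Σ gᵢe^(−Eᵢ/kT) = 2·e^(−0.315475) + 3·e^(−2.23086) + 2·e^(−2.96321) + 4·e^(−4.10117) + 2·e^(−4.22511) = 1.45888 + 0.322308 + 0.103306 + 0.0662132 + 0.0292475 = 1.97995.
⟨E⟩ = 0.0842973 eV, ⟨E²⟩ = 0.0170767 eV².
C_V/k_B = (⟨E²⟩ − ⟨E⟩²)/(kT)² = (0.0170767 − 0.00710603)/0.00787747 = 1.266.

1.266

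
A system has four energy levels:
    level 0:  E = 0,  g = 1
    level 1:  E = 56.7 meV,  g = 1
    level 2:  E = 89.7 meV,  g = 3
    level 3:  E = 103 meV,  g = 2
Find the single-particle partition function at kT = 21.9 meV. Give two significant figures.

Z = 1.1

Eᵢ/kT = 0, 2.589, 4.096, 4.703.
Z = Σ gᵢe^(−Eᵢ/kT) = 1·e^(−0) + 1·e^(−2.589) + 3·e^(−4.096) + 2·e^(−4.703) = 1.000 + 0.07510 + 0.04992 + 0.01814 = 1.143.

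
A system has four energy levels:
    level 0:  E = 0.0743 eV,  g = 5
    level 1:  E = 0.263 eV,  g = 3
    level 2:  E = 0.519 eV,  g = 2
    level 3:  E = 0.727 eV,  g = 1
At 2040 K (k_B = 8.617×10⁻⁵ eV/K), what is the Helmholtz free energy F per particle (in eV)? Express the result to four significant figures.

k_BT = 8.617×10⁻⁵ × 2040 K = 0.175787 eV.
Eᵢ/kT = 0.422671, 1.49613, 2.95244, 4.13569.
Z = Σ gᵢe^(−Eᵢ/kT) = 5·e^(−0.422671) + 3·e^(−1.49613) + 2·e^(−2.95244) + 1·e^(−4.13569) = 3.27647 + 0.671986 + 0.104424 + 0.0159916 = 4.06887.
F = −kT ln Z = −0.175787 × ln(4.06887) = −0.175787 × 1.40337 = -0.2467 eV.

-0.2467 eV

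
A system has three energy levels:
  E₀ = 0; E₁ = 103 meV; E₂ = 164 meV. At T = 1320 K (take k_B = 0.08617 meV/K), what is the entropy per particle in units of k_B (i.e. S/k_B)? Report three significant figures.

0.926

k_BT = 0.08617 × 1320 K = 113.74 meV.
Eᵢ/kT = 0, 0.90557, 1.4419.
Z = Σ e^(−Eᵢ/kT) = e^(−0) + e^(−0.90557) + e^(−1.4419) = 1.0000 + 0.40431 + 0.23648 = 1.6408.
⟨E⟩ = Σ EᵢPᵢ = 49.017 meV.
S/k_B = ln Z + ⟨E⟩/kT = ln(1.6408) + 49.017/113.74 = 0.49518 + 0.43096 = 0.926.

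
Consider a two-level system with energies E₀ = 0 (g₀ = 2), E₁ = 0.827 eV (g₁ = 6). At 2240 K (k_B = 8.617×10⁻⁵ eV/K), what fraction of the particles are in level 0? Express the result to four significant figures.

0.9603

k_BT = 8.617×10⁻⁵ × 2240 K = 0.193021 eV.
Eᵢ/kT = 0, 4.28451.
Z = Σ gᵢe^(−Eᵢ/kT) = 2·e^(−0) + 6·e^(−4.28451) = 2.00000 + 0.0826822 = 2.08268.
P₀ = g₀ e^(−E₀/kT) / Z = 2.00000/2.08268 = 0.9603.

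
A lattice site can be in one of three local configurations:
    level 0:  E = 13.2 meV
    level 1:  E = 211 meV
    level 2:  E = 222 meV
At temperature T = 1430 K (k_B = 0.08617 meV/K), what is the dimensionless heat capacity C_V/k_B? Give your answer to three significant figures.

k_BT = 0.08617 × 1430 K = 123.22 meV.
Eᵢ/kT = 0.10713, 1.7124, 1.8017.
Z = Σ e^(−Eᵢ/kT) = e^(−0.10713) + e^(−1.7124) + e^(−1.8017) = 0.89841 + 0.18043 + 0.16502 = 1.2439.
⟨E⟩ = 69.591 meV, ⟨E²⟩ = 13122 meV².
C_V/k_B = (⟨E²⟩ − ⟨E⟩²)/(kT)² = (13122 − 4842.9)/15183 = 0.545.

0.545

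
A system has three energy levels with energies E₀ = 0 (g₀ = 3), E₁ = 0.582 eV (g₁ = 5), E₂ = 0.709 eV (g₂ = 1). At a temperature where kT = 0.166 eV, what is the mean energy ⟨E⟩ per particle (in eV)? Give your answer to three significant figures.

Eᵢ/kT = 0, 3.5060, 4.2711.
Z = Σ gᵢe^(−Eᵢ/kT) = 3·e^(−0) + 5·e^(−3.5060) + 1·e^(−4.2711) = 3.0000 + 0.15008 + 0.013966 = 3.1640.
⟨E⟩ = Σ Eᵢ gᵢe^(−Eᵢ/kT) / Z = (0·3.0000 + 0.582·0.15008 + 0.709·0.013966) / 3.1640 = 0.0307 eV.

0.0307 eV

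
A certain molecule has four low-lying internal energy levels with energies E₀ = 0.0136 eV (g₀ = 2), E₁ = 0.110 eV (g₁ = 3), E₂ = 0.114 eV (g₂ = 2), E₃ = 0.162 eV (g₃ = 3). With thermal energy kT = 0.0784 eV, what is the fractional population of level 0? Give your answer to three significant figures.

0.515

Eᵢ/kT = 0.17347, 1.4031, 1.4541, 2.0663.
Z = Σ gᵢe^(−Eᵢ/kT) = 2·e^(−0.17347) + 3·e^(−1.4031) + 2·e^(−1.4541) + 3·e^(−2.0663) = 1.6815 + 0.73750 + 0.46722 + 0.37996 = 3.2662.
P₀ = g₀ e^(−E₀/kT) / Z = 1.6815/3.2662 = 0.515.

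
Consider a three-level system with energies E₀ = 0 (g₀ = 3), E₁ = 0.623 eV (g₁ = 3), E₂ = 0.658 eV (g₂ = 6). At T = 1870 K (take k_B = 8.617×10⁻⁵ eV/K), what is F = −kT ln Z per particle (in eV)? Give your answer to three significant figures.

k_BT = 8.617×10⁻⁵ × 1870 K = 0.16114 eV.
Eᵢ/kT = 0, 3.8662, 4.0834.
Z = Σ gᵢe^(−Eᵢ/kT) = 3·e^(−0) + 3·e^(−3.8662) + 6·e^(−4.0834) = 3.0000 + 0.062813 + 0.10110 = 3.1639.
F = −kT ln Z = −0.16114 × ln(3.1639) = −0.16114 × 1.1518 = -0.186 eV.

-0.186 eV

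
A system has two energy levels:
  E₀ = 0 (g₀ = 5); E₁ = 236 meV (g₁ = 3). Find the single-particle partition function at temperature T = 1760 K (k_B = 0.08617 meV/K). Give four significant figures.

Z = 5.633

k_BT = 0.08617 × 1760 K = 151.659 meV.
Eᵢ/kT = 0, 1.55612.
Z = Σ gᵢe^(−Eᵢ/kT) = 5·e^(−0) + 3·e^(−1.55612) = 5.00000 + 0.632859 = 5.63286.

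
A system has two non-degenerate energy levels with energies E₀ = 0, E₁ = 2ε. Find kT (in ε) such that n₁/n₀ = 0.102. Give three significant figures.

n₁/n₀ = exp[−(E₁−E₀)/kT] = 0.102.
⇒ (E₁−E₀)/kT = ln(1/0.102) = ln(9.8039) = 2.2828.
kT = 2ε / 2.2828 = 0.876 ε.

0.876 ε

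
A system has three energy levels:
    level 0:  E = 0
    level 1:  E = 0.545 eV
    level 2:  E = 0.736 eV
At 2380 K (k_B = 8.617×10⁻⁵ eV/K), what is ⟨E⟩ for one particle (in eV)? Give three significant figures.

k_BT = 8.617×10⁻⁵ × 2380 K = 0.20508 eV.
Eᵢ/kT = 0, 2.6575, 3.5888.
Z = Σ e^(−Eᵢ/kT) = e^(−0) + e^(−2.6575) + e^(−3.5888) = 1.0000 + 0.070123 + 0.027631 = 1.0978.
⟨E⟩ = Σ Eᵢ e^(−Eᵢ/kT) / Z = (0·1.0000 + 0.545·0.070123 + 0.736·0.027631) / 1.0978 = 0.0533 eV.

0.0533 eV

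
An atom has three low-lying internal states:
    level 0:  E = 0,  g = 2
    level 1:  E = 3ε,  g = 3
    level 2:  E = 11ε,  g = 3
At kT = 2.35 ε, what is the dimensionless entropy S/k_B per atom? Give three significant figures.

Eᵢ/kT = 0, 1.2766, 4.6809.
Z = Σ gᵢe^(−Eᵢ/kT) = 2·e^(−0) + 3·e^(−1.2766) + 3·e^(−4.6809) = 2.0000 + 0.83695 + 0.027812 = 2.8648.
⟨E⟩ = Σ EᵢPᵢ = 0.98324 ε.
S/k_B = ln Z + ⟨E⟩/kT = ln(2.8648) + 0.98324/2.35 = 1.0525 + 0.41840 = 1.47.

1.47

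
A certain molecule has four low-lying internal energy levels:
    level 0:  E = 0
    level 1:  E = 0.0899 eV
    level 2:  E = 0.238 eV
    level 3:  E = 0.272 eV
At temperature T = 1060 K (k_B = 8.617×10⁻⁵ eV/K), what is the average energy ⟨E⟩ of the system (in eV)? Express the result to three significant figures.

k_BT = 8.617×10⁻⁵ × 1060 K = 0.091340 eV.
Eᵢ/kT = 0, 0.98423, 2.6056, 2.9779.
Z = Σ e^(−Eᵢ/kT) = e^(−0) + e^(−0.98423) + e^(−2.6056) + e^(−2.9779) = 1.0000 + 0.37373 + 0.073859 + 0.050900 = 1.4985.
⟨E⟩ = Σ Eᵢ e^(−Eᵢ/kT) / Z = (0·1.0000 + 0.0899·0.37373 + 0.238·0.073859 + 0.272·0.050900) / 1.4985 = 0.0434 eV.

0.0434 eV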